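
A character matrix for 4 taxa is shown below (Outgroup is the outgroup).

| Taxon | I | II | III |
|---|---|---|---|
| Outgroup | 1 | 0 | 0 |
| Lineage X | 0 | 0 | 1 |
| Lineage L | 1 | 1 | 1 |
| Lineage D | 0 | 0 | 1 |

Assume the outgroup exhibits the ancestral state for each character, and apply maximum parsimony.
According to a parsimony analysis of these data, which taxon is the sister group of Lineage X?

Character polarity is set by the outgroup: the derived state is whichever differs from the outgroup's state, so for I the derived state is '0', and for the remaining characters it is '1'.
I (derived state '0') is shared by Lineage D and Lineage X — a synapomorphy uniting that clade.
II (derived state '1') is unique to Lineage L (autapomorphy; uninformative for grouping).
All ingroup taxa share the derived state '1' for III; it defines the ingroup but does not resolve relationships within it.
Most parsimonious ingroup topology: ((Lineage X,Lineage D),Lineage L).
Lineage X and Lineage D form a cherry on this tree, so they are sister taxa.

Lineage D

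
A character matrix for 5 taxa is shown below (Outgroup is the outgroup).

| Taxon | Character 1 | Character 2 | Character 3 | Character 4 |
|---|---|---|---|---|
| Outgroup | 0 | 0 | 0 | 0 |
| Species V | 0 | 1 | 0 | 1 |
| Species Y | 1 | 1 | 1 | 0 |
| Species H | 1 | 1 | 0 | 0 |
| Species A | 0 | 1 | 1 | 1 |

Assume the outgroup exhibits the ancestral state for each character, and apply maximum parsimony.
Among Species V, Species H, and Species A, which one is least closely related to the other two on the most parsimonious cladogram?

The outgroup has state '0' for every character, so '1' is the derived state throughout.
Character 1: derived state '1' in Species H and Species Y only — synapomorphy for {Species H, Species Y}.
All ingroup taxa share the derived state '1' for Character 2; it defines the ingroup but does not resolve relationships within it.
Character 3 groups Species A and Species Y, which is incompatible with the clades supported by the remaining characters; treating it as convergent (homoplasy) costs fewer steps than any alternative tree.
Character 4 (derived state '1') is shared by Species A and Species V — a synapomorphy uniting that clade.
Most parsimonious ingroup topology: ((Species V,Species A),(Species Y,Species H)).
Species V and Species A share a more recent common ancestor with each other than either does with Species H, so Species H is the least closely related of the three.

Species H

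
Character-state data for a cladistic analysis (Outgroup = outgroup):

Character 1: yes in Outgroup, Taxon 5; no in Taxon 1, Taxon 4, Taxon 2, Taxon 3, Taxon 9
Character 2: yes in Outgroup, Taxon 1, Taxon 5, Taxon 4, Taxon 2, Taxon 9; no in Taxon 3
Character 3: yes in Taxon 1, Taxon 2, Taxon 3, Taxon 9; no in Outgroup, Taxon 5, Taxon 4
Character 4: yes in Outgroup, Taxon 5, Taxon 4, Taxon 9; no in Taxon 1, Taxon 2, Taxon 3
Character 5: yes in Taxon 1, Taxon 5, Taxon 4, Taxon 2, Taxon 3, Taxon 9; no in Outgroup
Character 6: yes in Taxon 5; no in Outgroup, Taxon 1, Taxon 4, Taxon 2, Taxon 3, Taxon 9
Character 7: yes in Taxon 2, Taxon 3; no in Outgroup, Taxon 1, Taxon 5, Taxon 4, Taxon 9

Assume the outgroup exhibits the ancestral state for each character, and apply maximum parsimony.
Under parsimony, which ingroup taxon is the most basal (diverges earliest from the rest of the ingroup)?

Character polarity is set by the outgroup: the derived state is whichever differs from the outgroup's state, so for Character 1, Character 2, Character 4 the derived state is 'no', and for the remaining characters it is 'yes'.
Character 1 (derived state 'no') is shared by Taxon 1, Taxon 2, Taxon 3, Taxon 4, and Taxon 9 — a synapomorphy uniting that clade.
Character 2: derived state 'no' in Taxon 3 only — an autapomorphy, so it tells us nothing about relationships among taxa.
Character 3 (derived state 'yes') is shared by Taxon 1, Taxon 2, Taxon 3, and Taxon 9 — a synapomorphy uniting that clade.
Character 4 (derived state 'no') is shared by Taxon 1, Taxon 2, and Taxon 3 — a synapomorphy uniting that clade.
All ingroup taxa share the derived state 'yes' for Character 5; it defines the ingroup but does not resolve relationships within it.
Character 6 (derived state 'yes') is unique to Taxon 5 (autapomorphy; uninformative for grouping).
Only Taxon 2 and Taxon 3 show the derived state 'yes' for Character 7, supporting them as a clade.
Most parsimonious ingroup topology: ((((Taxon 1,(Taxon 2,Taxon 3)),Taxon 9),Taxon 4),Taxon 5).
Taxon 5 is sister to the clade containing all other ingroup taxa, so it is the earliest-diverging (most basal) ingroup lineage.

Taxon 5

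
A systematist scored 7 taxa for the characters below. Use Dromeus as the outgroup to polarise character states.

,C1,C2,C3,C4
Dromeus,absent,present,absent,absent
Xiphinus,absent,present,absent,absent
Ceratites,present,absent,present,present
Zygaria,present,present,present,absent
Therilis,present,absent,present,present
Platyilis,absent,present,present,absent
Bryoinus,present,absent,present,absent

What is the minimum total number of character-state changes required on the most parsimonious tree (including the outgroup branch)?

4

Character polarity is set by the outgroup: the derived state is whichever differs from the outgroup's state, so for C2 the derived state is 'absent', and for the remaining characters it is 'present'.
C1: derived state 'present' in Bryoinus, Ceratites, Therilis, and Zygaria only — synapomorphy for {Bryoinus, Ceratites, Therilis, Zygaria}.
C2 (derived state 'absent') is shared by Bryoinus, Ceratites, and Therilis — a synapomorphy uniting that clade.
C3: derived state 'present' in Bryoinus, Ceratites, Platyilis, Therilis, and Zygaria only — synapomorphy for {Bryoinus, Ceratites, Platyilis, Therilis, Zygaria}.
C4: derived state 'present' in Ceratites and Therilis only — synapomorphy for {Ceratites, Therilis}.
Most parsimonious ingroup topology: (Xiphinus,((((Ceratites,Therilis),Bryoinus),Zygaria),Platyilis)).
Changes per character on this tree: C1: 1; C2: 1; C3: 1; C4: 1.
Total = 4.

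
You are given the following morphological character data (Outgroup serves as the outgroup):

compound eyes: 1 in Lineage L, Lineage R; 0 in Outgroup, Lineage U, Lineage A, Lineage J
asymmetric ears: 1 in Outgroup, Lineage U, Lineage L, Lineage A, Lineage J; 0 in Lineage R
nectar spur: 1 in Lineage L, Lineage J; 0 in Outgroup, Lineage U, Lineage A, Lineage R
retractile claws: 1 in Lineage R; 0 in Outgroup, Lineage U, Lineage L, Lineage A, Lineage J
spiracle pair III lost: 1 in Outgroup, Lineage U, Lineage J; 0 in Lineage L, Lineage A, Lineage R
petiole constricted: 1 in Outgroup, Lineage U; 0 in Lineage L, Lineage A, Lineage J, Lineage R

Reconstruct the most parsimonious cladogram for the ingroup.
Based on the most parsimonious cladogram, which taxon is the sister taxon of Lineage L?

Lineage R

Character polarity is set by the outgroup: the derived state is whichever differs from the outgroup's state, so for asymmetric ears, spiracle pair III lost, petiole constricted the derived state is '0', and for the remaining characters it is '1'.
compound eyes: derived state '1' in Lineage L and Lineage R only — synapomorphy for {Lineage L, Lineage R}.
asymmetric ears (derived state '0') is unique to Lineage R (autapomorphy; uninformative for grouping).
nectar spur groups Lineage J and Lineage L, which is incompatible with the clades supported by the remaining characters; treating it as convergent (homoplasy) costs fewer steps than any alternative tree.
retractile claws (derived state '1') is unique to Lineage R (autapomorphy; uninformative for grouping).
spiracle pair III lost (derived state '0') is shared by Lineage A, Lineage L, and Lineage R — a synapomorphy uniting that clade.
Only Lineage A, Lineage J, Lineage L, and Lineage R show the derived state '0' for petiole constricted, supporting them as a clade.
Most parsimonious ingroup topology: (Lineage U,(((Lineage L,Lineage R),Lineage A),Lineage J)).
Lineage L and Lineage R form a cherry on this tree, so they are sister taxa.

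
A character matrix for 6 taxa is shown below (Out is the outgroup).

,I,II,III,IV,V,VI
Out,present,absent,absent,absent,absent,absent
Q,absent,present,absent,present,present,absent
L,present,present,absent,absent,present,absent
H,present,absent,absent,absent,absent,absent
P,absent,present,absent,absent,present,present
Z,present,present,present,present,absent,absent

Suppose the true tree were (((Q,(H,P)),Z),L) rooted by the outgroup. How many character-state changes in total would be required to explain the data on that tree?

Map each character onto (((Q,(H,P)),Z),L) (rooted by Out) and count the minimum state changes it requires (Fitch parsimony):
I: 2; II: 2; III: 1; IV: 2; V: 3; VI: 1.
Total tree length = 11.

11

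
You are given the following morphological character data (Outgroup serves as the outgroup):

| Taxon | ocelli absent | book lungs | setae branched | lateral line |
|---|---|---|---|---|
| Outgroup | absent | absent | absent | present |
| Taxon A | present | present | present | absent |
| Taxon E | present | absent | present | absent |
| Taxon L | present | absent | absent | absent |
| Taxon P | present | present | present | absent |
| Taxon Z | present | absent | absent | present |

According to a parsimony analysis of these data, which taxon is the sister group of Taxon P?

Taxon A

Character polarity is set by the outgroup: the derived state is whichever differs from the outgroup's state, so for lateral line the derived state is 'absent', and for the remaining characters it is 'present'.
All ingroup taxa share the derived state 'present' for ocelli absent; it defines the ingroup but does not resolve relationships within it.
book lungs (derived state 'present') is shared by Taxon A and Taxon P — a synapomorphy uniting that clade.
Only Taxon A, Taxon E, and Taxon P show the derived state 'present' for setae branched, supporting them as a clade.
lateral line (derived state 'absent') is shared by Taxon A, Taxon E, Taxon L, and Taxon P — a synapomorphy uniting that clade.
Most parsimonious ingroup topology: ((((Taxon A,Taxon P),Taxon E),Taxon L),Taxon Z).
Taxon P and Taxon A form a cherry on this tree, so they are sister taxa.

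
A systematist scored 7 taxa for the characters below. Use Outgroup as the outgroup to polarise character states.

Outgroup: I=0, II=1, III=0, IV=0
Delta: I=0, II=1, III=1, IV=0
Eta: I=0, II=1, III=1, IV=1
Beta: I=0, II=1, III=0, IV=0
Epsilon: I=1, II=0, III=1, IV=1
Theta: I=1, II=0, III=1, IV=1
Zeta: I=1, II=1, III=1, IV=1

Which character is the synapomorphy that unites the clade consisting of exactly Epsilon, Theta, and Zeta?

Character polarity is set by the outgroup: the derived state is whichever differs from the outgroup's state, so for II the derived state is '0', and for the remaining characters it is '1'.
I (derived state '1') is shared by Epsilon, Theta, and Zeta — a synapomorphy uniting that clade.
II (derived state '0') is shared by Epsilon and Theta — a synapomorphy uniting that clade.
III (derived state '1') is shared by Delta, Epsilon, Eta, Theta, and Zeta — a synapomorphy uniting that clade.
IV (derived state '1') is shared by Epsilon, Eta, Theta, and Zeta — a synapomorphy uniting that clade.
Most parsimonious ingroup topology: ((Delta,(Eta,((Epsilon,Theta),Zeta))),Beta).
The clade {Epsilon, Theta, Zeta} is supported by I: its derived state '1' occurs in exactly those taxa and in no other taxon (including the outgroup).

I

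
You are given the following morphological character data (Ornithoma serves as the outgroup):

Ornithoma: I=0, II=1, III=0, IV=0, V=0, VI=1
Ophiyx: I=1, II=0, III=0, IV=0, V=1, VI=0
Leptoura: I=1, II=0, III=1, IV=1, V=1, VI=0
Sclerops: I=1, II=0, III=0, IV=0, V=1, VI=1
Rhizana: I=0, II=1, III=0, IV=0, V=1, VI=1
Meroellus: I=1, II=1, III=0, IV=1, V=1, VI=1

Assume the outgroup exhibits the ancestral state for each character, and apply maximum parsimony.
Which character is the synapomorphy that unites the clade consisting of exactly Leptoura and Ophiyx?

VI

Character polarity is set by the outgroup: the derived state is whichever differs from the outgroup's state, so for II, VI the derived state is '0', and for the remaining characters it is '1'.
Only Leptoura, Meroellus, Ophiyx, and Sclerops show the derived state '1' for I, supporting them as a clade.
Only Leptoura, Ophiyx, and Sclerops show the derived state '0' for II, supporting them as a clade.
III (derived state '1') is unique to Leptoura (autapomorphy; uninformative for grouping).
IV groups Leptoura and Meroellus, which is incompatible with the clades supported by the remaining characters; treating it as convergent (homoplasy) costs fewer steps than any alternative tree.
All ingroup taxa share the derived state '1' for V; it defines the ingroup but does not resolve relationships within it.
Only Leptoura and Ophiyx show the derived state '0' for VI, supporting them as a clade.
Most parsimonious ingroup topology: ((((Ophiyx,Leptoura),Sclerops),Meroellus),Rhizana).
The clade {Leptoura, Ophiyx} is supported by VI: its derived state '0' occurs in exactly those taxa and in no other taxon (including the outgroup).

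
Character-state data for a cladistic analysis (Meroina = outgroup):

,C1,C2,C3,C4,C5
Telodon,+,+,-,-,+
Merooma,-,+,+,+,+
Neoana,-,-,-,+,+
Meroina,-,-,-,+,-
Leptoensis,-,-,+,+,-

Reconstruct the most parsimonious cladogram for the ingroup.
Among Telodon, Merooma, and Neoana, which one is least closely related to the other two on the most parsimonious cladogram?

Neoana

Character polarity is set by the outgroup: the derived state is whichever differs from the outgroup's state, so for C4 the derived state is '-', and for the remaining characters it is '+'.
C1 (derived state '+') is unique to Telodon (autapomorphy; uninformative for grouping).
C2: derived state '+' in Merooma and Telodon only — synapomorphy for {Merooma, Telodon}.
C3 (state '+') occurs in Leptoensis and Merooma but conflicts with the nesting implied by the other characters — most parsimoniously interpreted as homoplasy.
C4: derived state '-' in Telodon only — an autapomorphy, so it tells us nothing about relationships among taxa.
C5: derived state '+' in Merooma, Neoana, and Telodon only — synapomorphy for {Merooma, Neoana, Telodon}.
Most parsimonious ingroup topology: (((Telodon,Merooma),Neoana),Leptoensis).
Merooma and Telodon share a more recent common ancestor with each other than either does with Neoana, so Neoana is the least closely related of the three.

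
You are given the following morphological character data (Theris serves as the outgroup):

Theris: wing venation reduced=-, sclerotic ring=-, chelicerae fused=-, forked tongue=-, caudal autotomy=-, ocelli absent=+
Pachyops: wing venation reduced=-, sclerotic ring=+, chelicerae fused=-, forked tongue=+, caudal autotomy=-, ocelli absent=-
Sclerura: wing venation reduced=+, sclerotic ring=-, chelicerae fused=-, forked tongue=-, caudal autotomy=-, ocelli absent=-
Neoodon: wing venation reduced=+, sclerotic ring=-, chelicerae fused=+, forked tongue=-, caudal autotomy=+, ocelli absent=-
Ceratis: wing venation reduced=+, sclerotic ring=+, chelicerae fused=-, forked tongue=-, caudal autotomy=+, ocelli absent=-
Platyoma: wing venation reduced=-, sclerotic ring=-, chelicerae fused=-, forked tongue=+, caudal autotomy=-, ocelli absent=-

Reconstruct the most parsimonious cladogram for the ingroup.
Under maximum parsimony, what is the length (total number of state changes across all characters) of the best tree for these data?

Character polarity is set by the outgroup: the derived state is whichever differs from the outgroup's state, so for ocelli absent the derived state is '-', and for the remaining characters it is '+'.
wing venation reduced (derived state '+') is shared by Ceratis, Neoodon, and Sclerura — a synapomorphy uniting that clade.
sclerotic ring groups Ceratis and Pachyops, which is incompatible with the clades supported by the remaining characters; treating it as convergent (homoplasy) costs fewer steps than any alternative tree.
chelicerae fused (derived state '+') is unique to Neoodon (autapomorphy; uninformative for grouping).
Only Pachyops and Platyoma show the derived state '+' for forked tongue, supporting them as a clade.
Only Ceratis and Neoodon show the derived state '+' for caudal autotomy, supporting them as a clade.
All ingroup taxa share the derived state '-' for ocelli absent; it defines the ingroup but does not resolve relationships within it.
Most parsimonious ingroup topology: (((Neoodon,Ceratis),Sclerura),(Platyoma,Pachyops)).
Changes per character on this tree: wing venation reduced: 1; sclerotic ring: 2; chelicerae fused: 1; forked tongue: 1; caudal autotomy: 1; ocelli absent: 1.
Total = 7.

7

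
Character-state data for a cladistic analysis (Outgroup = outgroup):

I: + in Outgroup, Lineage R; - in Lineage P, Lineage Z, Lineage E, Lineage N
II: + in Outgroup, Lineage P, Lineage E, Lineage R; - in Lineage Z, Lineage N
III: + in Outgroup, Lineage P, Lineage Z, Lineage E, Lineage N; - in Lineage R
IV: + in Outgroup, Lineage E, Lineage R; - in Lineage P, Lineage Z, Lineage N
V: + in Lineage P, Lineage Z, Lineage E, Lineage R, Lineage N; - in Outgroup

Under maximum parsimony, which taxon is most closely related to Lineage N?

Lineage Z

Character polarity is set by the outgroup: the derived state is whichever differs from the outgroup's state, so for I, II, III, IV the derived state is '-', and for the remaining characters it is '+'.
Only Lineage E, Lineage N, Lineage P, and Lineage Z show the derived state '-' for I, supporting them as a clade.
Only Lineage N and Lineage Z show the derived state '-' for II, supporting them as a clade.
III (derived state '-') is unique to Lineage R (autapomorphy; uninformative for grouping).
IV: derived state '-' in Lineage N, Lineage P, and Lineage Z only — synapomorphy for {Lineage N, Lineage P, Lineage Z}.
All ingroup taxa share the derived state '+' for V; it defines the ingroup but does not resolve relationships within it.
Most parsimonious ingroup topology: (((Lineage P,(Lineage Z,Lineage N)),Lineage E),Lineage R).
Lineage N and Lineage Z form a cherry on this tree, so they are sister taxa.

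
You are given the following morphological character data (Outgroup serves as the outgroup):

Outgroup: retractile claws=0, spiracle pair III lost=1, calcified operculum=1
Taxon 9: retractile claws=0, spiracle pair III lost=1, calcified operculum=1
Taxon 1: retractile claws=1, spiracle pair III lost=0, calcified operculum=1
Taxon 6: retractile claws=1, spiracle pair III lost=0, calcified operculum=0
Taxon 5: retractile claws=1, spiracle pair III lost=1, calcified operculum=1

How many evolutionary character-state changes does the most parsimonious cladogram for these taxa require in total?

3

Character polarity is set by the outgroup: the derived state is whichever differs from the outgroup's state, so for spiracle pair III lost, calcified operculum the derived state is '0', and for the remaining characters it is '1'.
retractile claws (derived state '1') is shared by Taxon 1, Taxon 5, and Taxon 6 — a synapomorphy uniting that clade.
spiracle pair III lost: derived state '0' in Taxon 1 and Taxon 6 only — synapomorphy for {Taxon 1, Taxon 6}.
calcified operculum: derived state '0' in Taxon 6 only — an autapomorphy, so it tells us nothing about relationships among taxa.
Most parsimonious ingroup topology: (Taxon 9,((Taxon 1,Taxon 6),Taxon 5)).
Changes per character on this tree: retractile claws: 1; spiracle pair III lost: 1; calcified operculum: 1.
Total = 3.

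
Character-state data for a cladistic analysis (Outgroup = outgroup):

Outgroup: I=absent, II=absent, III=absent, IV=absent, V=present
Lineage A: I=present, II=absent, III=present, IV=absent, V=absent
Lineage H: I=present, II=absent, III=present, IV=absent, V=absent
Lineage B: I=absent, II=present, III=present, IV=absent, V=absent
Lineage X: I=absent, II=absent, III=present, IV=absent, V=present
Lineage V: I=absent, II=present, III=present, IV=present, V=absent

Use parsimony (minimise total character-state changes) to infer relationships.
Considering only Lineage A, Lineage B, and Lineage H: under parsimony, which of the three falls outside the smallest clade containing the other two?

Character polarity is set by the outgroup: the derived state is whichever differs from the outgroup's state, so for V the derived state is 'absent', and for the remaining characters it is 'present'.
I (derived state 'present') is shared by Lineage A and Lineage H — a synapomorphy uniting that clade.
II: derived state 'present' in Lineage B and Lineage V only — synapomorphy for {Lineage B, Lineage V}.
III (derived state 'present') is shared by all ingroup taxa — unites the whole ingroup.
IV: derived state 'present' in Lineage V only — an autapomorphy, so it tells us nothing about relationships among taxa.
V (derived state 'absent') is shared by Lineage A, Lineage B, Lineage H, and Lineage V — a synapomorphy uniting that clade.
Most parsimonious ingroup topology: (((Lineage B,Lineage V),(Lineage A,Lineage H)),Lineage X).
Lineage A and Lineage H share a more recent common ancestor with each other than either does with Lineage B, so Lineage B is the least closely related of the three.

Lineage B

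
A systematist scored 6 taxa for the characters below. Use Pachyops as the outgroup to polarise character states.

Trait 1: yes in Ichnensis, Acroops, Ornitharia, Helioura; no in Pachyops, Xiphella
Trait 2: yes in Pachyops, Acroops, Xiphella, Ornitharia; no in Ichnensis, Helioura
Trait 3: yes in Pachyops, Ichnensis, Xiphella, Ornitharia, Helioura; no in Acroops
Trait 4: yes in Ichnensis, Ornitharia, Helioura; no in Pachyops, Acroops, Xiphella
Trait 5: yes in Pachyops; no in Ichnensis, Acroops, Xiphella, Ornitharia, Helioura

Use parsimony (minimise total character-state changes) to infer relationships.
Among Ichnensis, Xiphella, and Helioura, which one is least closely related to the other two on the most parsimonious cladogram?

Xiphella

Character polarity is set by the outgroup: the derived state is whichever differs from the outgroup's state, so for Trait 2, Trait 3, Trait 5 the derived state is 'no', and for the remaining characters it is 'yes'.
Only Acroops, Helioura, Ichnensis, and Ornitharia show the derived state 'yes' for Trait 1, supporting them as a clade.
Trait 2: derived state 'no' in Helioura and Ichnensis only — synapomorphy for {Helioura, Ichnensis}.
Trait 3 (derived state 'no') is unique to Acroops (autapomorphy; uninformative for grouping).
Only Helioura, Ichnensis, and Ornitharia show the derived state 'yes' for Trait 4, supporting them as a clade.
Trait 5 (derived state 'no') is shared by all ingroup taxa — unites the whole ingroup.
Most parsimonious ingroup topology: ((((Ichnensis,Helioura),Ornitharia),Acroops),Xiphella).
Ichnensis and Helioura share a more recent common ancestor with each other than either does with Xiphella, so Xiphella is the least closely related of the three.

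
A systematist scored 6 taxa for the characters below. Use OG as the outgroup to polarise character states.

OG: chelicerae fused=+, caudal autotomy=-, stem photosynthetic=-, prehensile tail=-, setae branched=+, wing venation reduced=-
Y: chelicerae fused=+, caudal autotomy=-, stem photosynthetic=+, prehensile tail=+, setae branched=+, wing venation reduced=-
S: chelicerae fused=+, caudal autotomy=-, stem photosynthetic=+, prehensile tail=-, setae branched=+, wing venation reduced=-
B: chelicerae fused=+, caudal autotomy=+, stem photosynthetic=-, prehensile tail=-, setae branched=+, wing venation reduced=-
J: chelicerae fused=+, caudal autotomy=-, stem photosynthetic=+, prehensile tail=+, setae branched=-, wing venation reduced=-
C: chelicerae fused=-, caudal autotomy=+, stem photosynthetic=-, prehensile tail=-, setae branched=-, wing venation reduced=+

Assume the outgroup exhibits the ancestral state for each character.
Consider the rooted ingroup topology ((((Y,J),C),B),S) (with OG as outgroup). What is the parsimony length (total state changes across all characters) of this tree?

Map each character onto ((((Y,J),C),B),S) (rooted by OG) and count the minimum state changes it requires (Fitch parsimony):
chelicerae fused: 1; caudal autotomy: 2; stem photosynthetic: 2; prehensile tail: 1; setae branched: 2; wing venation reduced: 1.
Total tree length = 9.

9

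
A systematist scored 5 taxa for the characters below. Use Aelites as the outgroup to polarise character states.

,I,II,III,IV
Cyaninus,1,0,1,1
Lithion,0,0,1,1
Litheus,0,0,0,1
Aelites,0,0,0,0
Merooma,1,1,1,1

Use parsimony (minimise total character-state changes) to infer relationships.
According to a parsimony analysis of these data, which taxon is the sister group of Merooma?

The outgroup has state '0' for every character, so '1' is the derived state throughout.
I: derived state '1' in Cyaninus and Merooma only — synapomorphy for {Cyaninus, Merooma}.
II (derived state '1') is unique to Merooma (autapomorphy; uninformative for grouping).
Only Cyaninus, Lithion, and Merooma show the derived state '1' for III, supporting them as a clade.
All ingroup taxa share the derived state '1' for IV; it defines the ingroup but does not resolve relationships within it.
Most parsimonious ingroup topology: (Litheus,((Cyaninus,Merooma),Lithion)).
Merooma and Cyaninus form a cherry on this tree, so they are sister taxa.

Cyaninus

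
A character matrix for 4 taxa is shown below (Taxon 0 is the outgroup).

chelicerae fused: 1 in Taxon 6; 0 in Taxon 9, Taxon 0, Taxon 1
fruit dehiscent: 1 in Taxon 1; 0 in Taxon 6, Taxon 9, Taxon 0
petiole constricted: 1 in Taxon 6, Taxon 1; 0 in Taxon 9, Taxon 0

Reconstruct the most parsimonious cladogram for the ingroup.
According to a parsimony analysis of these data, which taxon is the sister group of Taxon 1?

The outgroup has state '0' for every character, so '1' is the derived state throughout.
chelicerae fused: derived state '1' in Taxon 6 only — an autapomorphy, so it tells us nothing about relationships among taxa.
fruit dehiscent: derived state '1' in Taxon 1 only — an autapomorphy, so it tells us nothing about relationships among taxa.
Only Taxon 1 and Taxon 6 show the derived state '1' for petiole constricted, supporting them as a clade.
Most parsimonious ingroup topology: ((Taxon 6,Taxon 1),Taxon 9).
Taxon 1 and Taxon 6 form a cherry on this tree, so they are sister taxa.

Taxon 6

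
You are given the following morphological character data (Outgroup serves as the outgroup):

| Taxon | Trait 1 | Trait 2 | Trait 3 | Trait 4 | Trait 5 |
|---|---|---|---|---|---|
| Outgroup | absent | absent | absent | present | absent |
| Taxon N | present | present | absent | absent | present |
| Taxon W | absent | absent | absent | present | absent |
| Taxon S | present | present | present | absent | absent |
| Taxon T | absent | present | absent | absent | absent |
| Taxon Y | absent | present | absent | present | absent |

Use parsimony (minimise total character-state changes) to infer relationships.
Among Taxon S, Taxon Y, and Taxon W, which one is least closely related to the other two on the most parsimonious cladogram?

Character polarity is set by the outgroup: the derived state is whichever differs from the outgroup's state, so for Trait 4 the derived state is 'absent', and for the remaining characters it is 'present'.
Trait 1 (derived state 'present') is shared by Taxon N and Taxon S — a synapomorphy uniting that clade.
Trait 2 (derived state 'present') is shared by Taxon N, Taxon S, Taxon T, and Taxon Y — a synapomorphy uniting that clade.
Trait 3 (derived state 'present') is unique to Taxon S (autapomorphy; uninformative for grouping).
Trait 4: derived state 'absent' in Taxon N, Taxon S, and Taxon T only — synapomorphy for {Taxon N, Taxon S, Taxon T}.
Trait 5 (derived state 'present') is unique to Taxon N (autapomorphy; uninformative for grouping).
Most parsimonious ingroup topology: ((((Taxon N,Taxon S),Taxon T),Taxon Y),Taxon W).
Taxon Y and Taxon S share a more recent common ancestor with each other than either does with Taxon W, so Taxon W is the least closely related of the three.

Taxon W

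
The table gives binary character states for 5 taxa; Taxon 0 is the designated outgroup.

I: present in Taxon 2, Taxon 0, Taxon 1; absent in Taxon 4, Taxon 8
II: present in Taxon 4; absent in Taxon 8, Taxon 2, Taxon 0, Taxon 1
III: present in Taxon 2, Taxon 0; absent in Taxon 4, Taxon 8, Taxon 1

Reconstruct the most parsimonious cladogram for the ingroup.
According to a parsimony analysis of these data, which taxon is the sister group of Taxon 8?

Character polarity is set by the outgroup: the derived state is whichever differs from the outgroup's state, so for I, III the derived state is 'absent', and for the remaining characters it is 'present'.
I (derived state 'absent') is shared by Taxon 4 and Taxon 8 — a synapomorphy uniting that clade.
II (derived state 'present') is unique to Taxon 4 (autapomorphy; uninformative for grouping).
III: derived state 'absent' in Taxon 1, Taxon 4, and Taxon 8 only — synapomorphy for {Taxon 1, Taxon 4, Taxon 8}.
Most parsimonious ingroup topology: (Taxon 2,(Taxon 1,(Taxon 4,Taxon 8))).
Taxon 8 and Taxon 4 form a cherry on this tree, so they are sister taxa.

Taxon 4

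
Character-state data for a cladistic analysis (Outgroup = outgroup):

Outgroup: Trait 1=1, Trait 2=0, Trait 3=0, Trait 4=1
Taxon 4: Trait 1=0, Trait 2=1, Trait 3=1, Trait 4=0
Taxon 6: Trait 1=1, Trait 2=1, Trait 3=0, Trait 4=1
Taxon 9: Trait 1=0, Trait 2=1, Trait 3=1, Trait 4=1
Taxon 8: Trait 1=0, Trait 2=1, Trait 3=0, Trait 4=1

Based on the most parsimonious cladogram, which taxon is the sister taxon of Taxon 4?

Character polarity is set by the outgroup: the derived state is whichever differs from the outgroup's state, so for Trait 1, Trait 4 the derived state is '0', and for the remaining characters it is '1'.
Trait 1: derived state '0' in Taxon 4, Taxon 8, and Taxon 9 only — synapomorphy for {Taxon 4, Taxon 8, Taxon 9}.
Trait 2 (derived state '1') is shared by all ingroup taxa — unites the whole ingroup.
Trait 3: derived state '1' in Taxon 4 and Taxon 9 only — synapomorphy for {Taxon 4, Taxon 9}.
Trait 4 (derived state '0') is unique to Taxon 4 (autapomorphy; uninformative for grouping).
Most parsimonious ingroup topology: (((Taxon 4,Taxon 9),Taxon 8),Taxon 6).
Taxon 4 and Taxon 9 form a cherry on this tree, so they are sister taxa.

Taxon 9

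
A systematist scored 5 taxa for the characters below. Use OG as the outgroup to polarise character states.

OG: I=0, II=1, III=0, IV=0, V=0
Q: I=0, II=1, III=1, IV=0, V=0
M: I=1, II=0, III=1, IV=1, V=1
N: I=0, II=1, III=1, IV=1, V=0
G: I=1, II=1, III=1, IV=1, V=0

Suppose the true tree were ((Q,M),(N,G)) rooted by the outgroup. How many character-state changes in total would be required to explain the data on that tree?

Map each character onto ((Q,M),(N,G)) (rooted by OG) and count the minimum state changes it requires (Fitch parsimony):
I: 2; II: 1; III: 1; IV: 2; V: 1.
Total tree length = 7.

7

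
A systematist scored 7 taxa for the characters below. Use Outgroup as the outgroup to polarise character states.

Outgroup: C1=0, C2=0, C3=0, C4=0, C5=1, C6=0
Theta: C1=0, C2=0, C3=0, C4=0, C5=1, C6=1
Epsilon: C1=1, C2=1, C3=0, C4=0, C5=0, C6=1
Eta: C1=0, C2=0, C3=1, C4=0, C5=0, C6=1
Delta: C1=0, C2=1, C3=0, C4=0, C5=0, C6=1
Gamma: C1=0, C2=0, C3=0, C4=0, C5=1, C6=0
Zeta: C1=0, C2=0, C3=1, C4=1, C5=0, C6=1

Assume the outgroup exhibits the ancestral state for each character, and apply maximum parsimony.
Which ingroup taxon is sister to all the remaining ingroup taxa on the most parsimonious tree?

Character polarity is set by the outgroup: the derived state is whichever differs from the outgroup's state, so for C5 the derived state is '0', and for the remaining characters it is '1'.
C1 (derived state '1') is unique to Epsilon (autapomorphy; uninformative for grouping).
Only Delta and Epsilon show the derived state '1' for C2, supporting them as a clade.
C3: derived state '1' in Eta and Zeta only — synapomorphy for {Eta, Zeta}.
C4: derived state '1' in Zeta only — an autapomorphy, so it tells us nothing about relationships among taxa.
Only Delta, Epsilon, Eta, and Zeta show the derived state '0' for C5, supporting them as a clade.
Only Delta, Epsilon, Eta, Theta, and Zeta show the derived state '1' for C6, supporting them as a clade.
Most parsimonious ingroup topology: ((Theta,((Epsilon,Delta),(Eta,Zeta))),Gamma).
Gamma is sister to the clade containing all other ingroup taxa, so it is the earliest-diverging (most basal) ingroup lineage.

Gamma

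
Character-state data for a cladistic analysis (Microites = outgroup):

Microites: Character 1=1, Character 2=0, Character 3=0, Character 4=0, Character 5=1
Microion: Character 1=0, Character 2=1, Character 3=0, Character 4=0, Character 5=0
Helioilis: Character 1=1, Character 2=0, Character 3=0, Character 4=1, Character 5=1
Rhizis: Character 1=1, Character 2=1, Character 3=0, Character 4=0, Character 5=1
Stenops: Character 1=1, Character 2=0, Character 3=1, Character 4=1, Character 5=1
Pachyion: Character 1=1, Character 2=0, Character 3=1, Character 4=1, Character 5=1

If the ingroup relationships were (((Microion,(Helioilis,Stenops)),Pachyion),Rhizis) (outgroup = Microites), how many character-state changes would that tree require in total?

Map each character onto (((Microion,(Helioilis,Stenops)),Pachyion),Rhizis) (rooted by Microites) and count the minimum state changes it requires (Fitch parsimony):
Character 1: 1; Character 2: 2; Character 3: 2; Character 4: 2; Character 5: 1.
Total tree length = 8.

8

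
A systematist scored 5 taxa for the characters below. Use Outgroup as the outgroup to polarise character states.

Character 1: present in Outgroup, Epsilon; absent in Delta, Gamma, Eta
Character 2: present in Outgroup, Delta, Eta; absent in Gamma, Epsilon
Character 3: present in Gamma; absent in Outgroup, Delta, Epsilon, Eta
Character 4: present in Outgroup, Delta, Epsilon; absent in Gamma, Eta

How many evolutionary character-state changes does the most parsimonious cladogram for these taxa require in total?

5

Character polarity is set by the outgroup: the derived state is whichever differs from the outgroup's state, so for Character 1, Character 2, Character 4 the derived state is 'absent', and for the remaining characters it is 'present'.
Only Delta, Eta, and Gamma show the derived state 'absent' for Character 1, supporting them as a clade.
Character 2 groups Epsilon and Gamma, which is incompatible with the clades supported by the remaining characters; treating it as convergent (homoplasy) costs fewer steps than any alternative tree.
Character 3: derived state 'present' in Gamma only — an autapomorphy, so it tells us nothing about relationships among taxa.
Character 4: derived state 'absent' in Eta and Gamma only — synapomorphy for {Eta, Gamma}.
Most parsimonious ingroup topology: ((Delta,(Gamma,Eta)),Epsilon).
Changes per character on this tree: Character 1: 1; Character 2: 2; Character 3: 1; Character 4: 1.
Total = 5.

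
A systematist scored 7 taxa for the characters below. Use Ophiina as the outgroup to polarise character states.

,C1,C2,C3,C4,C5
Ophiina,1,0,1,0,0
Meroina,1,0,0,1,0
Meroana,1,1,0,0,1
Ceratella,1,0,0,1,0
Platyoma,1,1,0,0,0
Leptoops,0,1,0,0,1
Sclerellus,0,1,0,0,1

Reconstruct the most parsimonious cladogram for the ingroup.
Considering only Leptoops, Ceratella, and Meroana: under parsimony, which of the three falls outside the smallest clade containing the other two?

Character polarity is set by the outgroup: the derived state is whichever differs from the outgroup's state, so for C1, C3 the derived state is '0', and for the remaining characters it is '1'.
Only Leptoops and Sclerellus show the derived state '0' for C1, supporting them as a clade.
C2 (derived state '1') is shared by Leptoops, Meroana, Platyoma, and Sclerellus — a synapomorphy uniting that clade.
C3 (derived state '0') is shared by all ingroup taxa — unites the whole ingroup.
Only Ceratella and Meroina show the derived state '1' for C4, supporting them as a clade.
Only Leptoops, Meroana, and Sclerellus show the derived state '1' for C5, supporting them as a clade.
Most parsimonious ingroup topology: ((Meroina,Ceratella),((Meroana,(Leptoops,Sclerellus)),Platyoma)).
Meroana and Leptoops share a more recent common ancestor with each other than either does with Ceratella, so Ceratella is the least closely related of the three.

Ceratella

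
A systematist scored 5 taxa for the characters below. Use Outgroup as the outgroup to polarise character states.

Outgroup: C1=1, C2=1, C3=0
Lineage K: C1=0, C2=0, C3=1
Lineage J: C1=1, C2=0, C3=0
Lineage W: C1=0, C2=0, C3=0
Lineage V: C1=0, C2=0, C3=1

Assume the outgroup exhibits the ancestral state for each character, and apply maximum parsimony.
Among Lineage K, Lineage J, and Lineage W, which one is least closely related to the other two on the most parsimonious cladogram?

Lineage J

Character polarity is set by the outgroup: the derived state is whichever differs from the outgroup's state, so for C1, C2 the derived state is '0', and for the remaining characters it is '1'.
Only Lineage K, Lineage V, and Lineage W show the derived state '0' for C1, supporting them as a clade.
All ingroup taxa share the derived state '0' for C2; it defines the ingroup but does not resolve relationships within it.
C3 (derived state '1') is shared by Lineage K and Lineage V — a synapomorphy uniting that clade.
Most parsimonious ingroup topology: (((Lineage K,Lineage V),Lineage W),Lineage J).
Lineage K and Lineage W share a more recent common ancestor with each other than either does with Lineage J, so Lineage J is the least closely related of the three.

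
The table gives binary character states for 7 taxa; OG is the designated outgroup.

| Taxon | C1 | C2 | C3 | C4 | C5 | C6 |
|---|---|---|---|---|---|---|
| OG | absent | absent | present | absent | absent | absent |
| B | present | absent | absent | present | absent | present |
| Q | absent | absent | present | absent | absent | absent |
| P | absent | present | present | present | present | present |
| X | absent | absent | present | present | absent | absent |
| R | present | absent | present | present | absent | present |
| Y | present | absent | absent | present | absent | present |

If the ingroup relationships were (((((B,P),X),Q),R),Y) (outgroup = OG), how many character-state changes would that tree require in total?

12

Map each character onto (((((B,P),X),Q),R),Y) (rooted by OG) and count the minimum state changes it requires (Fitch parsimony):
C1: 3; C2: 1; C3: 2; C4: 2; C5: 1; C6: 3.
Total tree length = 12.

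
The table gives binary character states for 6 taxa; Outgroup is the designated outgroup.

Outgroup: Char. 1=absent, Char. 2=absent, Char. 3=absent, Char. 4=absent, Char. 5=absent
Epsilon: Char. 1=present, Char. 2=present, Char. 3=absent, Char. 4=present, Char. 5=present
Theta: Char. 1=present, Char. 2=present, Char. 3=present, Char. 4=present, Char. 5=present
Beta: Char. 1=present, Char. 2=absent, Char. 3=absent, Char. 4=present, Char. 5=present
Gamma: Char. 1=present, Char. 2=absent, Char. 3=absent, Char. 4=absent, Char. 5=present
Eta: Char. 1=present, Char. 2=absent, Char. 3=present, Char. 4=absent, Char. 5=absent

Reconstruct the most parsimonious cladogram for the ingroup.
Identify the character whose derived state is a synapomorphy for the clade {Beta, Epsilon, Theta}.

Char. 4

The outgroup has state 'absent' for every character, so 'present' is the derived state throughout.
All ingroup taxa share the derived state 'present' for Char. 1; it defines the ingroup but does not resolve relationships within it.
Only Epsilon and Theta show the derived state 'present' for Char. 2, supporting them as a clade.
Char. 3 (state 'present') occurs in Eta and Theta but conflicts with the nesting implied by the other characters — most parsimoniously interpreted as homoplasy.
Char. 4: derived state 'present' in Beta, Epsilon, and Theta only — synapomorphy for {Beta, Epsilon, Theta}.
Char. 5: derived state 'present' in Beta, Epsilon, Gamma, and Theta only — synapomorphy for {Beta, Epsilon, Gamma, Theta}.
Most parsimonious ingroup topology: ((((Epsilon,Theta),Beta),Gamma),Eta).
The clade {Beta, Epsilon, Theta} is supported by Char. 4: its derived state 'present' occurs in exactly those taxa and in no other taxon (including the outgroup).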